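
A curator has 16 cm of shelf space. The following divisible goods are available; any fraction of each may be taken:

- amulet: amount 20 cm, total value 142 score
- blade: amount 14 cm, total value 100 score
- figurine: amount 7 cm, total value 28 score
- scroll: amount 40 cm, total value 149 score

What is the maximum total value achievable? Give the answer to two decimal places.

Take in order of value per unit:
- blade (100/14 per unit): all 14 → value 100, running total 100.00
- amulet (142/20 per unit): 2 of 20 → value 2×142/20 = 14.2000, running total 114.20
Total 114.20.

114.20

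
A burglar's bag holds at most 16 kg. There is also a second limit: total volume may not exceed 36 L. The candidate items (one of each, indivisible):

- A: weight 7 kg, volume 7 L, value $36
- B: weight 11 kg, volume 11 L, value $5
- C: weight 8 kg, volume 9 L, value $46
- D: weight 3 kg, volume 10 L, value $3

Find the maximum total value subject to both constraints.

Feasible sets respecting both limits:
- A+C: weight 15, volume 16, value 82
- C+D: weight 11, volume 19, value 49
- C: weight 8, volume 9, value 46
- A+D: weight 10, volume 17, value 39
Best: $82.

$82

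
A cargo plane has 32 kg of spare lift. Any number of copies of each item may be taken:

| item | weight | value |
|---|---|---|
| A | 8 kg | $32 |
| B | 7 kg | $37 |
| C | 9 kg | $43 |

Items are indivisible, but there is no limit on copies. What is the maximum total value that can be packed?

Best value-per-unit is B at 37/7; filling with it alone gives 4×37 = 148.
Optimal mix: 2×B + 2×C → weight 32, value 160.

$160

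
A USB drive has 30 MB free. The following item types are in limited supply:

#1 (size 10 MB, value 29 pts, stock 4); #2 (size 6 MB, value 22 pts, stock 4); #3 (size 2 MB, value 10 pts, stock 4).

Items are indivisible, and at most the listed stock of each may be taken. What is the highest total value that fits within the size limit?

118 pts

Top feasible selections:
- 4×#2 + 3×#3: size 30, value 118
- 1×#1 + 2×#2 + 4×#3: size 30, value 113
- 4×#2 + 2×#3: size 28, value 108
Best: 118 pts.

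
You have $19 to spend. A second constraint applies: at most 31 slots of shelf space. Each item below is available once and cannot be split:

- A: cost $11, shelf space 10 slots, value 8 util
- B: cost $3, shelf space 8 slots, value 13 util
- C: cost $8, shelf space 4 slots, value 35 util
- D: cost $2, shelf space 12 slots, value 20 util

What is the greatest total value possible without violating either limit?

68 util

Feasible sets respecting both limits:
- B+C+D: cost 13, shelf space 24, value 68
- C+D: cost 10, shelf space 16, value 55
- B+C: cost 11, shelf space 12, value 48
Best: 68 util.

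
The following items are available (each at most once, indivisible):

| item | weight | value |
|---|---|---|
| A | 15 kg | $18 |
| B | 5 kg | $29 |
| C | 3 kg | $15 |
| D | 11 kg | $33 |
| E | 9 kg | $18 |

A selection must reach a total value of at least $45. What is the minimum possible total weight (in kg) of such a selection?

Subsets with value ≥ 45, sorted by total weight:
- C+D: weight 14, value 48
- B+E: weight 14, value 47
Minimum weight: 14 kg.

14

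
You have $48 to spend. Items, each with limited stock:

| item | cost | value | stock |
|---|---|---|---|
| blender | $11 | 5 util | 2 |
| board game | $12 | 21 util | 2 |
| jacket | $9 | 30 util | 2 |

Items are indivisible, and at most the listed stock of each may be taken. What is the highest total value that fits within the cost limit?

Top feasible selections:
- 2×board game + 2×jacket: cost 42, value 102
- 1×blender + 1×board game + 2×jacket: cost 41, value 86
Best: 102 util.

102 util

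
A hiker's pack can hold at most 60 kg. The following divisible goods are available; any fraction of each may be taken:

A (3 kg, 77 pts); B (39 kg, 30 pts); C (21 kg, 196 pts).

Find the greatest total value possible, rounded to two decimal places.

300.69

Take in order of value per unit:
- A (77/3 per unit): all 3 → value 77, running total 77.00
- C (196/21 per unit): all 21 → value 196, running total 273.00
- B (30/39 per unit): 36 of 39 → value 36×30/39 = 27.6923, running total 300.69
Total 300.69.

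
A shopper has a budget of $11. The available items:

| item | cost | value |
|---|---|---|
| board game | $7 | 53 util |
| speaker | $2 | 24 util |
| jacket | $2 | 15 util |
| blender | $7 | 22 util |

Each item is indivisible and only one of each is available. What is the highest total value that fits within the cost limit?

92 util

Check high-value combinations within $11:
- board game+speaker+jacket: cost 7+2+2=11, value 53+24+15=92
- board game+speaker: cost 7+2=9, value 53+24=77
- board game+jacket: cost 7+2=9, value 53+15=68
- speaker+jacket+blender: cost 2+2+7=11, value 24+15+22=61
- board game: cost 7, value 53
Best: 92 util.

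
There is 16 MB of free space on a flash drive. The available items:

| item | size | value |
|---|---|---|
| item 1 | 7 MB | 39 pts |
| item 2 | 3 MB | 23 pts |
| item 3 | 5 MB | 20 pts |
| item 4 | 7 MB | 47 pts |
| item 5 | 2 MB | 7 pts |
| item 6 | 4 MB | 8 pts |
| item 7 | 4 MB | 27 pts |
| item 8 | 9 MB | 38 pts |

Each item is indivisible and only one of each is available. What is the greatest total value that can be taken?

104 pts

Check high-value combinations within 16 MB:
- item 2+item 4+item 5+item 7: size 3+7+2+4=16, value 23+47+7+27=104
- item 2+item 4+item 7: size 3+7+4=14, value 23+47+27=97
- item 1+item 2+item 5+item 7: size 7+3+2+4=16, value 39+23+7+27=96
- item 3+item 4+item 7: size 5+7+4=16, value 20+47+27=94
Best: 104 pts.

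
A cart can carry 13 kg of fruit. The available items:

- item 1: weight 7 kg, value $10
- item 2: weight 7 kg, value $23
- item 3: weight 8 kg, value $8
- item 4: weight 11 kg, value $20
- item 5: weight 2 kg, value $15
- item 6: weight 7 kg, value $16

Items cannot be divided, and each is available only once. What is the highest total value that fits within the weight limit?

$38

Check high-value combinations within 13 kg:
- item 2+item 5: weight 7+2=9, value 23+15=38
- item 4+item 5: weight 11+2=13, value 20+15=35
- item 5+item 6: weight 2+7=9, value 15+16=31
- item 1+item 5: weight 7+2=9, value 10+15=25
- item 2: weight 7, value 23
Best: $38.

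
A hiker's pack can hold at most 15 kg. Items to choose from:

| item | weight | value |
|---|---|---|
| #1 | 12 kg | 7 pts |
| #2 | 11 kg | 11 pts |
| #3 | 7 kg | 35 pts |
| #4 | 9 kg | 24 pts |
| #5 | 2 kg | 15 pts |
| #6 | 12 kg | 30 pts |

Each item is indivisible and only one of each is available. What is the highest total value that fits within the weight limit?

Check high-value combinations within 15 kg:
- #3+#5: weight 7+2=9, value 35+15=50
- #5+#6: weight 2+12=14, value 15+30=45
- #4+#5: weight 9+2=11, value 24+15=39
- #3: weight 7, value 35
- #6: weight 12, value 30
Best: 50 pts.

50 pts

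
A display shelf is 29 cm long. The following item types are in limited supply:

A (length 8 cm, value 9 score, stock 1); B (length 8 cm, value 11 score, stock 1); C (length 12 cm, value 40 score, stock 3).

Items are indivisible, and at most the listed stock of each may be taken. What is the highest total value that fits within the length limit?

Best selections within length 29 and stock limits:
- 2×C: length 24, value 80
- 1×A + 1×B + 1×C: length 28, value 60
- 1×B + 1×C: length 20, value 51
- 1×A + 1×C: length 20, value 49
Best: 80 score.

80 score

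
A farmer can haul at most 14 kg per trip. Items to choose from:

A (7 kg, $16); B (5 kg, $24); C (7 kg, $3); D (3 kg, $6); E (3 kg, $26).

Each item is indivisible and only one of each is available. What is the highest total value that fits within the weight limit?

$56

Check high-value combinations within 14 kg:
- B+D+E: weight 5+3+3=11, value 24+6+26=56
- B+E: weight 5+3=8, value 24+26=50
- A+D+E: weight 7+3+3=13, value 16+6+26=48
Best: $56.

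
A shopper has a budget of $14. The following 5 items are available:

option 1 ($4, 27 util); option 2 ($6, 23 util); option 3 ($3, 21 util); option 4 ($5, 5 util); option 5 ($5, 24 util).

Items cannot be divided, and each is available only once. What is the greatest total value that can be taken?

72 util

Check high-value combinations within $14:
- option 1+option 3+option 5: cost 4+3+5=12, value 27+21+24=72
- option 1+option 2+option 3: cost 4+6+3=13, value 27+23+21=71
- option 2+option 3+option 5: cost 6+3+5=14, value 23+21+24=68
Best: 72 util.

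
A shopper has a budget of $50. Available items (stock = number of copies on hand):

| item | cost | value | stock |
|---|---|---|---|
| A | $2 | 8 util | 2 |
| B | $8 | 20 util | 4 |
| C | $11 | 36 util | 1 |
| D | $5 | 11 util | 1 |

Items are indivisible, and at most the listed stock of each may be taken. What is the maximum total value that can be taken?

135 util

Best selections within cost 50 and stock limits:
- 1×A + 4×B + 1×C + 1×D: cost 50, value 135
- 2×A + 4×B + 1×C: cost 47, value 132
- 4×B + 1×C + 1×D: cost 48, value 127
- 1×A + 4×B + 1×C: cost 45, value 124
Best: 135 util.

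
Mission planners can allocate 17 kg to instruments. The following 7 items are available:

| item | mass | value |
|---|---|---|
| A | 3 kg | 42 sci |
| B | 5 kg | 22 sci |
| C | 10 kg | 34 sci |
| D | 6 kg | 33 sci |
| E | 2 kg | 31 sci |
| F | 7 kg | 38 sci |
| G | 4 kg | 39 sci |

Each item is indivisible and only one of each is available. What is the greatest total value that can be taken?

This is a 0/1 knapsack; check combinations near the capacity.
- A+E+F+G: mass 3+2+7+4=16, value 42+31+38+39=150
- A+D+E+G: mass 3+6+2+4=15, value 42+33+31+39=145
- A+B+E+G: mass 3+5+2+4=14, value 42+22+31+39=134
Best: 150 sci.

150 sci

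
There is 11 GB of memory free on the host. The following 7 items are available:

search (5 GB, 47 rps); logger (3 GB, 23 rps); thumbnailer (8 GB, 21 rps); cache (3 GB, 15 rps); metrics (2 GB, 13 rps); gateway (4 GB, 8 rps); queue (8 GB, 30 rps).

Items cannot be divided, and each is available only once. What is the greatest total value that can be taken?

85 rps

This is a 0/1 knapsack; check combinations near the capacity.
- search+logger+cache: memory 5+3+3=11, value 47+23+15=85
- search+logger+metrics: memory 5+3+2=10, value 47+23+13=83
- search+cache+metrics: memory 5+3+2=10, value 47+15+13=75
Best: 85 rps.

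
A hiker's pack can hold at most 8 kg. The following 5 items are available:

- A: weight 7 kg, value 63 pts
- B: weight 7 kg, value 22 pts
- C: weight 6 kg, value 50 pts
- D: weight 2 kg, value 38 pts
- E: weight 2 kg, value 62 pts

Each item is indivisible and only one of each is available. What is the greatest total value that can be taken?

112 pts

This is a 0/1 knapsack; check combinations near the capacity.
- C+E: weight 6+2=8, value 50+62=112
- D+E: weight 2+2=4, value 38+62=100
- C+D: weight 6+2=8, value 50+38=88
- A: weight 7, value 63
Best: 112 pts.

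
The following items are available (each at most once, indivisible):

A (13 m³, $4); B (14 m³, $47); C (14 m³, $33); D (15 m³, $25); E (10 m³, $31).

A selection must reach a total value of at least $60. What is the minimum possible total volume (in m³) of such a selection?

24

Subsets with value ≥ 60, sorted by total volume:
- B+E: volume 24, value 78
- C+E: volume 24, value 64
- B+C: volume 28, value 80
Minimum volume: 24 m³.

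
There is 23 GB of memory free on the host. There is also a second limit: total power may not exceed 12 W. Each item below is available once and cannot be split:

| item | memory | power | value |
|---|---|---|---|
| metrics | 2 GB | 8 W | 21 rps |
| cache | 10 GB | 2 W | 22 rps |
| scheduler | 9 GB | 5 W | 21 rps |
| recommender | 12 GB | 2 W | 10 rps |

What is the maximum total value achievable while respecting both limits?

Feasible sets respecting both limits:
- metrics+cache: memory 12, power 10, value 43
- cache+scheduler: memory 19, power 7, value 43
- cache+recommender: memory 22, power 4, value 32
- metrics+recommender: memory 14, power 10, value 31
Best: 43 rps.

43 rps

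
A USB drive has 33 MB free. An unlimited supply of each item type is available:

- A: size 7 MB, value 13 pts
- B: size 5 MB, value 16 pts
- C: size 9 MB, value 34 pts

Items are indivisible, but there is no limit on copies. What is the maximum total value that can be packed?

Best value-per-unit is C at 34/9; filling with it alone gives 3×34 = 102.
Optimal mix: 1×B + 3×C → size 32, value 118.

118 pts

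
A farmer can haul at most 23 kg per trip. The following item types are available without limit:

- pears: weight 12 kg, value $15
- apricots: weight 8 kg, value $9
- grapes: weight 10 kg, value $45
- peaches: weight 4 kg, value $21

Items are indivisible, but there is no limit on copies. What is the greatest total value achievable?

$108

Best value-per-unit is peaches at 21/4; filling with it alone gives 5×21 = 105.
Optimal mix: 1×grapes + 3×peaches → weight 22, value 108.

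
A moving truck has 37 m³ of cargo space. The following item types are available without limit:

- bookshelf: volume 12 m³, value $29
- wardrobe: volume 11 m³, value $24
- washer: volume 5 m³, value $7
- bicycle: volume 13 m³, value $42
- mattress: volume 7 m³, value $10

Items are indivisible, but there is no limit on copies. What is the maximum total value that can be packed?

Best value-per-unit is bicycle at 42/13; filling with it alone gives 2×42 = 84.
Optimal mix: 1×wardrobe + 2×bicycle → volume 37, value 108.

$108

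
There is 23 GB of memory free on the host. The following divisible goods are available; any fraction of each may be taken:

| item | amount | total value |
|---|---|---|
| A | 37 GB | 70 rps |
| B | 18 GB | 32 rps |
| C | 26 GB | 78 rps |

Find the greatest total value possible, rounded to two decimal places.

69.00

Take in order of value per unit:
- C (78/26 per unit): 23 of 26 → value 23×78/26 = 69.0000, running total 69.00
Total 69.00.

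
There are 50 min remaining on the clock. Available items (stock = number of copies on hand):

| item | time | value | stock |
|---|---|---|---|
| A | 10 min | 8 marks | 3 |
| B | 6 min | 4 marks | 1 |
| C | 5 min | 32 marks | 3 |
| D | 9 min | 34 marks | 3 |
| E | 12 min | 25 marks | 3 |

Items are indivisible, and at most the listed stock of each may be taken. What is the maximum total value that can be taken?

202 marks

Best selections within time 50 and stock limits:
- 1×B + 3×C + 3×D: time 48, value 202
- 3×C + 3×D: time 42, value 198
- 2×C + 3×D + 1×E: time 49, value 191
Best: 202 marks.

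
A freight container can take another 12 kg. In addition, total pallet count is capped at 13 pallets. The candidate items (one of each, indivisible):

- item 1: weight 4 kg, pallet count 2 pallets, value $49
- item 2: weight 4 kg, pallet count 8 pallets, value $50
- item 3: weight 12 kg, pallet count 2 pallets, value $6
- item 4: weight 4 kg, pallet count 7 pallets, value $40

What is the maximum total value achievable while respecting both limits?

$99

Feasible sets respecting both limits:
- item 1+item 2: weight 8, pallet count 10, value 99
- item 1+item 4: weight 8, pallet count 9, value 89
- item 2: weight 4, pallet count 8, value 50
- item 1: weight 4, pallet count 2, value 49
Best: $99.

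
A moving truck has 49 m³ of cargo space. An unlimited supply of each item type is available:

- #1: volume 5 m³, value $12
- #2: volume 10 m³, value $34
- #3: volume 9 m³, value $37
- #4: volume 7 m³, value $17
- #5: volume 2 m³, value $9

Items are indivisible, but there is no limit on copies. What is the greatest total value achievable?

Best value-per-unit is #5 at 9/2; filling with it alone gives 24×9 = 216.
Optimal mix: 1×#3 + 20×#5 → volume 49, value 217.

$217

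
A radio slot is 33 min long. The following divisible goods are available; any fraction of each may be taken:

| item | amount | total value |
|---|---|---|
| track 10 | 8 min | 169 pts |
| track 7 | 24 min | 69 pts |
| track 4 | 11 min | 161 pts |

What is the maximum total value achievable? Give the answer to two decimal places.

370.25

Take in order of value per unit:
- track 10 (169/8 per unit): all 8 → value 169, running total 169.00
- track 4 (161/11 per unit): all 11 → value 161, running total 330.00
- track 7 (69/24 per unit): 14 of 24 → value 14×69/24 = 40.2500, running total 370.25
Total 370.25.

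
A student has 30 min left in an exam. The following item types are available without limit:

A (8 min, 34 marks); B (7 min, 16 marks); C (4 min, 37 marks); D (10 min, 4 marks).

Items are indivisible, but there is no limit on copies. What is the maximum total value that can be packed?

259 marks

Best value-per-unit is C at 37/4, and filling with it alone uses time 7×4=28. No mix of the others beats 7×37 = 259.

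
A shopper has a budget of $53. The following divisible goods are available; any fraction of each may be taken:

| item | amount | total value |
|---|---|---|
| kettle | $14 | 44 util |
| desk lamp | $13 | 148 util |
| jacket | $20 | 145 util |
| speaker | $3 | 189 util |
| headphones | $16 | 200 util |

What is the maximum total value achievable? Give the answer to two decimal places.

685.14

Take in order of value per unit:
- speaker (189/3 per unit): all 3 → value 189, running total 189.00
- headphones (200/16 per unit): all 16 → value 200, running total 389.00
- desk lamp (148/13 per unit): all 13 → value 148, running total 537.00
- jacket (145/20 per unit): all 20 → value 145, running total 682.00
- kettle (44/14 per unit): 1 of 14 → value 1×44/14 = 3.1429, running total 685.14
Total 685.14.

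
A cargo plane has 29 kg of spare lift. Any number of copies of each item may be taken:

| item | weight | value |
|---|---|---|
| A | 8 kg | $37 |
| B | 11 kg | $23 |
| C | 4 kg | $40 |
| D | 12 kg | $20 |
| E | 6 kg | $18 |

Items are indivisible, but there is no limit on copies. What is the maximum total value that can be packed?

$280

Best value-per-unit is C at 40/4, and filling with it alone uses weight 7×4=28. No mix of the others beats 7×40 = 280.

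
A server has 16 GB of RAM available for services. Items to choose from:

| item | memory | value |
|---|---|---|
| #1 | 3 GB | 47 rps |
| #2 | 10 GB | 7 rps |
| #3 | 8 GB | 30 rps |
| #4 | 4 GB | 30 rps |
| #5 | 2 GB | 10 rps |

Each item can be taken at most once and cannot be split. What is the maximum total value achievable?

107 rps

Check high-value combinations within 16 GB:
- #1+#3+#4: memory 3+8+4=15, value 47+30+30=107
- #1+#4+#5: memory 3+4+2=9, value 47+30+10=87
- #1+#3+#5: memory 3+8+2=13, value 47+30+10=87
Best: 107 rps.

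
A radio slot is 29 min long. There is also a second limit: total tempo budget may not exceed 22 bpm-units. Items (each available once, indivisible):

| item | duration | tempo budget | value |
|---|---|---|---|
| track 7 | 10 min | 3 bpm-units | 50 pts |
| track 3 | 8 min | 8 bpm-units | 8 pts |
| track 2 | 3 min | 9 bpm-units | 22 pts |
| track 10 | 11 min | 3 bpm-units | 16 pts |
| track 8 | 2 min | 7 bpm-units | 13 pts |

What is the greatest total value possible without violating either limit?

Feasible sets respecting both limits:
- track 7+track 2+track 10+track 8: duration 26, tempo budget 22, value 101
- track 7+track 2+track 10: duration 24, tempo budget 15, value 88
- track 7+track 2+track 8: duration 15, tempo budget 19, value 85
- track 7+track 3+track 2: duration 21, tempo budget 20, value 80
Best: 101 pts.

101 pts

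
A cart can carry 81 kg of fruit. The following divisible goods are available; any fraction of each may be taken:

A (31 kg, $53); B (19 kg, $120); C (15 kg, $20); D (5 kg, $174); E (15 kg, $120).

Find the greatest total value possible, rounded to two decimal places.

Take in order of value per unit:
- D (174/5 per unit): all 5 → value 174, running total 174.00
- E (120/15 per unit): all 15 → value 120, running total 294.00
- B (120/19 per unit): all 19 → value 120, running total 414.00
- A (53/31 per unit): all 31 → value 53, running total 467.00
- C (20/15 per unit): 11 of 15 → value 11×20/15 = 14.6667, running total 481.67
Total 481.67.

481.67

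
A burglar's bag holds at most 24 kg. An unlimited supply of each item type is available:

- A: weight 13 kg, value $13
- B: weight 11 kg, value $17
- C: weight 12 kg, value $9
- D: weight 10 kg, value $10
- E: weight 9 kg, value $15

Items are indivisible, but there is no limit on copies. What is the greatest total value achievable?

$34

Best value-per-unit is E at 15/9; filling with it alone gives 2×15 = 30.
Optimal mix: 2×B → weight 22, value 34.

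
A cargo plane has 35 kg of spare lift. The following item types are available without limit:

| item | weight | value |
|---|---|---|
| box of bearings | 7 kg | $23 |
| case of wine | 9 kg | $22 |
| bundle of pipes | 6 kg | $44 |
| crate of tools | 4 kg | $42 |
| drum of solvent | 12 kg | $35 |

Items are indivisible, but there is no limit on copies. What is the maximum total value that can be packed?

$338

Best value-per-unit is crate of tools at 42/4; filling with it alone gives 8×42 = 336.
Optimal mix: 1×bundle of pipes + 7×crate of tools → weight 34, value 338.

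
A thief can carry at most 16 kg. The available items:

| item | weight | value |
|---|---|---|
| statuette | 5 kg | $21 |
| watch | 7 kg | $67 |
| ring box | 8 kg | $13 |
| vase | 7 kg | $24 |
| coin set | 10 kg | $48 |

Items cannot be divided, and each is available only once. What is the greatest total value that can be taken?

$91

Check high-value combinations within 16 kg:
- watch+vase: weight 7+7=14, value 67+24=91
- statuette+watch: weight 5+7=12, value 21+67=88
- watch+ring box: weight 7+8=15, value 67+13=80
- statuette+coin set: weight 5+10=15, value 21+48=69
Best: $91.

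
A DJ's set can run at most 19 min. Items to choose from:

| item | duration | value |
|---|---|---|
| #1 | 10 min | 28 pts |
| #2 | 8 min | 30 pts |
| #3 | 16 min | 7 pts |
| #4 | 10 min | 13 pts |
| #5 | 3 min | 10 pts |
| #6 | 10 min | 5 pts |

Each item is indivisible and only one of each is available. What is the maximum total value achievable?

58 pts

This is a 0/1 knapsack; check combinations near the capacity.
- #1+#2: duration 10+8=18, value 28+30=58
- #2+#4: duration 8+10=18, value 30+13=43
- #2+#5: duration 8+3=11, value 30+10=40
- #1+#5: duration 10+3=13, value 28+10=38
- #2+#6: duration 8+10=18, value 30+5=35
Best: 58 pts.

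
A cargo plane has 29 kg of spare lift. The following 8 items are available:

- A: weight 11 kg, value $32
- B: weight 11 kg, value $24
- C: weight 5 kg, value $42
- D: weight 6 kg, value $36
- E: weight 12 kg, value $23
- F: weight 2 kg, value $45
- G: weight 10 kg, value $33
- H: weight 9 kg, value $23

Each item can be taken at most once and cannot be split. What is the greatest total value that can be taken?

Check high-value combinations within 29 kg:
- C+D+F+G: weight 5+6+2+10=23, value 42+36+45+33=156
- A+C+D+F: weight 11+5+6+2=24, value 32+42+36+45=155
- A+C+F+G: weight 11+5+2+10=28, value 32+42+45+33=152
Best: $156.

$156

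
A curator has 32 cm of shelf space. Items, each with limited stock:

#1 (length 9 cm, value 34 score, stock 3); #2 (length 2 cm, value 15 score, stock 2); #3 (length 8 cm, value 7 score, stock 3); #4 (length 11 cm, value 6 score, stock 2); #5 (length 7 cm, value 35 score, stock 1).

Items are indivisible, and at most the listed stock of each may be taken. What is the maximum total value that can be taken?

Best selections within length 32 and stock limits:
- 2×#1 + 2×#2 + 1×#5: length 29, value 133
- 3×#1 + 2×#2: length 31, value 132
Best: 133 score.

133 score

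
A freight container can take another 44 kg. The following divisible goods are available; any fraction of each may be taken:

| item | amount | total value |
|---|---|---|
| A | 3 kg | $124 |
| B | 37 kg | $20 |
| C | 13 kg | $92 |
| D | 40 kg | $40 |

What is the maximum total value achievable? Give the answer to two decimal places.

Take in order of value per unit:
- A (124/3 per unit): all 3 → value 124, running total 124.00
- C (92/13 per unit): all 13 → value 92, running total 216.00
- D (40/40 per unit): 28 of 40 → value 28×40/40 = 28.0000, running total 244.00
Total 244.00.

244.00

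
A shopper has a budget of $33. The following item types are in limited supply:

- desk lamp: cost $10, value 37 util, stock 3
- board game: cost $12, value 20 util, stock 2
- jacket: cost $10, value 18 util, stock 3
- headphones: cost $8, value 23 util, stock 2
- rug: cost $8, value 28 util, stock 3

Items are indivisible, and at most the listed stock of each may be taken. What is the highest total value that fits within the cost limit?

111 util

Top feasible selections:
- 3×desk lamp: cost 30, value 111
- 1×headphones + 3×rug: cost 32, value 107
Best: 111 util.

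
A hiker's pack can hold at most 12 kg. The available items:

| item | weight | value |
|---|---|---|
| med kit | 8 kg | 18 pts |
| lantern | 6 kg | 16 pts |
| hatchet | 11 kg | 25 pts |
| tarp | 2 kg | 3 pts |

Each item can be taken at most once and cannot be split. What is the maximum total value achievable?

Check high-value combinations within 12 kg:
- hatchet: weight 11, value 25
- med kit+tarp: weight 8+2=10, value 18+3=21
- lantern+tarp: weight 6+2=8, value 16+3=19
Best: 25 pts.

25 pts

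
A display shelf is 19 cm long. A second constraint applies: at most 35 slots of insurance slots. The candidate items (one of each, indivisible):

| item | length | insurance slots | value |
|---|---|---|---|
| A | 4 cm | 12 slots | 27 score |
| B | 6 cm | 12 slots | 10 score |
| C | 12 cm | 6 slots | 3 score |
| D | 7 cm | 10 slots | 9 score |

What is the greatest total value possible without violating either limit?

Feasible sets respecting both limits:
- A+B+D: length 17, insurance slots 34, value 46
- A+B: length 10, insurance slots 24, value 37
- A+D: length 11, insurance slots 22, value 36
Best: 46 score.

46 score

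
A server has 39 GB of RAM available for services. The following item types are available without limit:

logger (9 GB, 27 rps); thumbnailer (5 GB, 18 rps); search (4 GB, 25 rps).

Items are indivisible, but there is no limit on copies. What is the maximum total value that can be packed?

225 rps

Best value-per-unit is search at 25/4, and filling with it alone uses memory 9×4=36. No mix of the others beats 9×25 = 225.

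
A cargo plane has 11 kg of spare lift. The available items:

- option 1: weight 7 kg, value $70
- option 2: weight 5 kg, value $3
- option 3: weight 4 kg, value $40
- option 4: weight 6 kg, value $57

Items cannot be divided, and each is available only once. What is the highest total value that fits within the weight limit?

$110

Check high-value combinations within 11 kg:
- option 1+option 3: weight 7+4=11, value 70+40=110
- option 3+option 4: weight 4+6=10, value 40+57=97
- option 1: weight 7, value 70
- option 2+option 4: weight 5+6=11, value 3+57=60
- option 4: weight 6, value 57
Best: $110.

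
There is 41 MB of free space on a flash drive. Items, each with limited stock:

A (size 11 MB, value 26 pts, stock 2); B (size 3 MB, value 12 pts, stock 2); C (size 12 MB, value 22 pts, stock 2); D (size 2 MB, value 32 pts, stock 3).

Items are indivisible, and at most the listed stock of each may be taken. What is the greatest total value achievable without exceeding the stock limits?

172 pts

Best selections within size 41 and stock limits:
- 2×A + 2×B + 3×D: size 34, value 172
- 2×A + 1×C + 3×D: size 40, value 170
Best: 172 pts.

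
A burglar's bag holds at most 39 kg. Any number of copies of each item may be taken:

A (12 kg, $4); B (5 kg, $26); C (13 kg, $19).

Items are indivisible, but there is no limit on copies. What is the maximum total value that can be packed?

$182

Best value-per-unit is B at 26/5, and filling with it alone uses weight 7×5=35. No mix of the others beats 7×26 = 182.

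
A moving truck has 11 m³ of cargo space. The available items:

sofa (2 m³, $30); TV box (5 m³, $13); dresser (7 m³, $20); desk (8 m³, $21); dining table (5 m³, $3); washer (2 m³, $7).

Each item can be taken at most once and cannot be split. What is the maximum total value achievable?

$57

Check high-value combinations within 11 m³:
- sofa+dresser+washer: volume 2+7+2=11, value 30+20+7=57
- sofa+desk: volume 2+8=10, value 30+21=51
- sofa+dresser: volume 2+7=9, value 30+20=50
- sofa+TV box+washer: volume 2+5+2=9, value 30+13+7=50
Best: $57.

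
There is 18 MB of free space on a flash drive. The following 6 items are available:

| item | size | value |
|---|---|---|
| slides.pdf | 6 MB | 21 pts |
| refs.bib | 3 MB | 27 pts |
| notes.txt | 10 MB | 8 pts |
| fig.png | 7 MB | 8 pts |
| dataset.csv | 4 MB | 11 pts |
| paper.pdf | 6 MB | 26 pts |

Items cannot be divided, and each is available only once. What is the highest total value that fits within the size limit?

Check high-value combinations within 18 MB:
- slides.pdf+refs.bib+paper.pdf: size 6+3+6=15, value 21+27+26=74
- refs.bib+dataset.csv+paper.pdf: size 3+4+6=13, value 27+11+26=64
- refs.bib+fig.png+paper.pdf: size 3+7+6=16, value 27+8+26=61
Best: 74 pts.

74 pts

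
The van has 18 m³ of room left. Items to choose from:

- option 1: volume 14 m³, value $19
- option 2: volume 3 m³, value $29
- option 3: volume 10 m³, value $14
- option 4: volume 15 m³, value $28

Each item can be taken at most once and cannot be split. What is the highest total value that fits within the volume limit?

$57

Check high-value combinations within 18 m³:
- option 2+option 4: volume 3+15=18, value 29+28=57
- option 1+option 2: volume 14+3=17, value 19+29=48
- option 2+option 3: volume 3+10=13, value 29+14=43
Best: $57.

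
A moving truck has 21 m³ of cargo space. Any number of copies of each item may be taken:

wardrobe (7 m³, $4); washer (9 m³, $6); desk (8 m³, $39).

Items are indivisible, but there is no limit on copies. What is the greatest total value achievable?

$78

Best value-per-unit is desk at 39/8, and filling with it alone uses volume 2×8=16. No mix of the others beats 2×39 = 78.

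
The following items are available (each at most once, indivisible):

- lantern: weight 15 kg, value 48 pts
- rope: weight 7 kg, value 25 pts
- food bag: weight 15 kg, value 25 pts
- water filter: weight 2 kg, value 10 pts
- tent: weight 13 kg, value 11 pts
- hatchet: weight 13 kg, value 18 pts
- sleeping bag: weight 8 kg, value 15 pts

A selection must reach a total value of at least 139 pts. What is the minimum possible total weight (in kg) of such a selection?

60

Subsets with value ≥ 139, sorted by total weight:
- lantern+rope+food bag+water filter+hatchet+sleeping bag: weight 60, value 141
- lantern+rope+food bag+tent+hatchet+sleeping bag: weight 71, value 142
- lantern+rope+food bag+water filter+tent+hatchet+sleeping bag: weight 73, value 152
Minimum weight: 60 kg.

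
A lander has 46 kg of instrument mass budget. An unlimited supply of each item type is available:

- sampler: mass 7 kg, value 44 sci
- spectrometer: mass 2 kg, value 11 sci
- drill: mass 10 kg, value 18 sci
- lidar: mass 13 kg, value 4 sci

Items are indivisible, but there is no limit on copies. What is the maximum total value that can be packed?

286 sci

Best value-per-unit is sampler at 44/7; filling with it alone gives 6×44 = 264.
Optimal mix: 6×sampler + 2×spectrometer → mass 46, value 286.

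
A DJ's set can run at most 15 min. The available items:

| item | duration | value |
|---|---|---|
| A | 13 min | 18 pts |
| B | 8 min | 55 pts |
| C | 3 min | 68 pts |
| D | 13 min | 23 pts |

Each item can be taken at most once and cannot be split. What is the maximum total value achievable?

This is a 0/1 knapsack; check combinations near the capacity.
- B+C: duration 8+3=11, value 55+68=123
- C: duration 3, value 68
- B: duration 8, value 55
- D: duration 13, value 23
- A: duration 13, value 18
Best: 123 pts.

123 pts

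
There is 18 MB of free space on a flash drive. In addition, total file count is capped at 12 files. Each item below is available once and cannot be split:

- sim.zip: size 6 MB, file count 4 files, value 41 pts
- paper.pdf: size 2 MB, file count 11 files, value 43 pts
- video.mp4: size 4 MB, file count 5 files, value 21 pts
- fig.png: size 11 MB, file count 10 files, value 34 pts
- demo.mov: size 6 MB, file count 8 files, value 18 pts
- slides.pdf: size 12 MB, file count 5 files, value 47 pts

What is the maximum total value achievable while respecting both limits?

Feasible sets respecting both limits:
- sim.zip+slides.pdf: size 18, file count 9, value 88
- video.mp4+slides.pdf: size 16, file count 10, value 68
- sim.zip+video.mp4: size 10, file count 9, value 62
- sim.zip+demo.mov: size 12, file count 12, value 59
Best: 88 pts.

88 pts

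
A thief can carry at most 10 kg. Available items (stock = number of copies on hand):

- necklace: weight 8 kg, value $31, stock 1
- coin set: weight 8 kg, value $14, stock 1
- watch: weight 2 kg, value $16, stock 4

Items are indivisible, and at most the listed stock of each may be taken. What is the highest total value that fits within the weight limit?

$64

Best selections within weight 10 and stock limits:
- 4×watch: weight 8, value 64
- 3×watch: weight 6, value 48
- 1×necklace + 1×watch: weight 10, value 47
Best: $64.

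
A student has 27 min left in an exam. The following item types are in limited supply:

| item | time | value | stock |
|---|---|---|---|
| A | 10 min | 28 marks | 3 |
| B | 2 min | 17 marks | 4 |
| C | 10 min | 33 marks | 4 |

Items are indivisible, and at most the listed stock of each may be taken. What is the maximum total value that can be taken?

Top feasible selections:
- 3×B + 2×C: time 26, value 117
- 1×A + 3×B + 1×C: time 26, value 112
Best: 117 marks.

117 marks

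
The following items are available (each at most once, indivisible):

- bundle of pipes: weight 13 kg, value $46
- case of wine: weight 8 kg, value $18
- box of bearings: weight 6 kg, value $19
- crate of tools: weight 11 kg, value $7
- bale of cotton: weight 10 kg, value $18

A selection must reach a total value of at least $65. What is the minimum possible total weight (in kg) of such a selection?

Subsets with value ≥ 65, sorted by total weight:
- bundle of pipes+box of bearings: weight 19, value 65
- bundle of pipes+case of wine+box of bearings: weight 27, value 83
Minimum weight: 19 kg.

19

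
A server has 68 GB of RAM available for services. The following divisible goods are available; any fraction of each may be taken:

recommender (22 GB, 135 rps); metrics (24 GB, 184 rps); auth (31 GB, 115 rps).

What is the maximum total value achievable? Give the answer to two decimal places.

400.61

Take in order of value per unit:
- metrics (184/24 per unit): all 24 → value 184, running total 184.00
- recommender (135/22 per unit): all 22 → value 135, running total 319.00
- auth (115/31 per unit): 22 of 31 → value 22×115/31 = 81.6129, running total 400.61
Total 400.61.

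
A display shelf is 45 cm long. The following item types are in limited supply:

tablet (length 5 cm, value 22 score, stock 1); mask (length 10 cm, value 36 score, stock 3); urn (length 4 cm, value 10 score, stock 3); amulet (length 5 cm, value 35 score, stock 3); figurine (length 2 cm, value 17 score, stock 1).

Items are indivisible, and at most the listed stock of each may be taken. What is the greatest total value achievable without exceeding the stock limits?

216 score

Top feasible selections:
- 1×tablet + 2×mask + 3×amulet + 1×figurine: length 42, value 216
- 2×mask + 2×urn + 3×amulet + 1×figurine: length 45, value 214
- 3×mask + 3×amulet: length 45, value 213
Best: 216 score.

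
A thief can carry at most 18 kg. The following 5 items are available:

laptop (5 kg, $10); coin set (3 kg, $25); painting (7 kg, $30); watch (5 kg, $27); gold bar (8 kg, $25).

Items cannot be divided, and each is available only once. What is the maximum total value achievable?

This is a 0/1 knapsack; check combinations near the capacity.
- coin set+painting+watch: weight 3+7+5=15, value 25+30+27=82
- coin set+painting+gold bar: weight 3+7+8=18, value 25+30+25=80
- coin set+watch+gold bar: weight 3+5+8=16, value 25+27+25=77
- laptop+painting+watch: weight 5+7+5=17, value 10+30+27=67
- laptop+coin set+painting: weight 5+3+7=15, value 10+25+30=65
Best: $82.

$82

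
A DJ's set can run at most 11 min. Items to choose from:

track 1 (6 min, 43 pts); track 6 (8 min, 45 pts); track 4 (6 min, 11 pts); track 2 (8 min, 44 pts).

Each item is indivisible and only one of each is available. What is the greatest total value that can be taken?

45 pts

Check high-value combinations within 11 min:
- track 6: duration 8, value 45
- track 2: duration 8, value 44
- track 1: duration 6, value 43
- track 4: duration 6, value 11
Best: 45 pts.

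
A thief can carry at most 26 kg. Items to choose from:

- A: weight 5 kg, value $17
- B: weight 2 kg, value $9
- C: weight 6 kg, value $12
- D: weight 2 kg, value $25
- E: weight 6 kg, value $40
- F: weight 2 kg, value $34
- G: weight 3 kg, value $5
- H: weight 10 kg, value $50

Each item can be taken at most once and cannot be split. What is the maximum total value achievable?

$166

This is a 0/1 knapsack; check combinations near the capacity.
- A+D+E+F+H: weight 5+2+6+2+10=25, value 17+25+40+34+50=166
- B+D+E+F+G+H: weight 2+2+6+2+3+10=25, value 9+25+40+34+5+50=163
- C+D+E+F+H: weight 6+2+6+2+10=26, value 12+25+40+34+50=161
Best: $166.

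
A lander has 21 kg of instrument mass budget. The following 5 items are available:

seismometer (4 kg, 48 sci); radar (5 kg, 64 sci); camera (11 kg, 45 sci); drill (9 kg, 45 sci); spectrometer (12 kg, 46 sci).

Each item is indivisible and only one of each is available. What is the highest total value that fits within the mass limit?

158 sci

This is a 0/1 knapsack; check combinations near the capacity.
- seismometer+radar+spectrometer: mass 4+5+12=21, value 48+64+46=158
- seismometer+radar+drill: mass 4+5+9=18, value 48+64+45=157
- seismometer+radar+camera: mass 4+5+11=20, value 48+64+45=157
- seismometer+radar: mass 4+5=9, value 48+64=112
- radar+spectrometer: mass 5+12=17, value 64+46=110
Best: 158 sci.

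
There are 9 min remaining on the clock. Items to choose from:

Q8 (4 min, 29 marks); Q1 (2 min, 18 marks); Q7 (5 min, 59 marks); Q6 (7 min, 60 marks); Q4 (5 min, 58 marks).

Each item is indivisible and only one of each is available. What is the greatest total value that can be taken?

Check high-value combinations within 9 min:
- Q8+Q7: time 4+5=9, value 29+59=88
- Q8+Q4: time 4+5=9, value 29+58=87
- Q1+Q6: time 2+7=9, value 18+60=78
Best: 88 marks.

88 marks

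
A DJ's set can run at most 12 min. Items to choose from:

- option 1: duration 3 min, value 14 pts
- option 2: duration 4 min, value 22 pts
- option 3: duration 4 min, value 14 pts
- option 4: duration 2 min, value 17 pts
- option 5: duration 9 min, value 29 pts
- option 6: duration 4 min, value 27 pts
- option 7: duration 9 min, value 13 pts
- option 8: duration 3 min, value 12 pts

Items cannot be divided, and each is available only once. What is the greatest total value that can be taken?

70 pts

Check high-value combinations within 12 min:
- option 1+option 4+option 6+option 8: duration 3+2+4+3=12, value 14+17+27+12=70
- option 2+option 4+option 6: duration 4+2+4=10, value 22+17+27=66
- option 1+option 2+option 4+option 8: duration 3+4+2+3=12, value 14+22+17+12=65
- option 1+option 2+option 6: duration 3+4+4=11, value 14+22+27=63
Best: 70 pts.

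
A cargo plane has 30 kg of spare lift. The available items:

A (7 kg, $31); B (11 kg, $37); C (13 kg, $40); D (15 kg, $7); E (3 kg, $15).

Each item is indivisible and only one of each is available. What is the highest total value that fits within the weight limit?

Check high-value combinations within 30 kg:
- B+C+E: weight 11+13+3=27, value 37+40+15=92
- A+C+E: weight 7+13+3=23, value 31+40+15=86
- A+B+E: weight 7+11+3=21, value 31+37+15=83
Best: $92.

$92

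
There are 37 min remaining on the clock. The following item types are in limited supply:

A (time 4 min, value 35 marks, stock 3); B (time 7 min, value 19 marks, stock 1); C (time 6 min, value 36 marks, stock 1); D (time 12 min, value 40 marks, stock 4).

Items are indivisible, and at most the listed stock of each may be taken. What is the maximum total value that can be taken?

Top feasible selections:
- 3×A + 1×B + 1×C + 1×D: time 37, value 200
- 3×A + 2×D: time 36, value 185
- 3×A + 1×C + 1×D: time 30, value 181
Best: 200 marks.

200 marks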